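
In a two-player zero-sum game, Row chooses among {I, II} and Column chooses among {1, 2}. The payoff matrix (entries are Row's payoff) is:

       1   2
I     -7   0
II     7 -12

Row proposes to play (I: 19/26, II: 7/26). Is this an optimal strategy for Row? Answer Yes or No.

Yes

Against 1 this mix gives (19/26)·(-7) + (7/26)·7 = -42/13.
Against 2 this mix gives (19/26)·0 + (7/26)·(-12) = -42/13.
All of Column's active replies (1, 2) yield -42/13, and no column does worse for Row. The mix makes Column indifferent and guarantees -42/13, so it is optimal.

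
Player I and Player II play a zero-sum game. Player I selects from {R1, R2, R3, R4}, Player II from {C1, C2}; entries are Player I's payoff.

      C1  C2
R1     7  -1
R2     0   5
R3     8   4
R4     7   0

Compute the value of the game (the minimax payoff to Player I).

40/9

Row minima: R1 → -1, R2 → 0, R3 → 4, R4 → 0; maximin = 4.
Column maxima: C1 → 8, C2 → 5; minimax = 5.
4 ≠ 5, so there is no saddle point; optimal play is mixed.
R1 is strictly dominated by R3, so Player I never plays it.
R4 is strictly dominated by R3, so Player I never plays it.
On the remaining 2×2 (R2, R3 vs C1, C2):
Let Player I play R2 with probability p. Expected payoff against C1: 0p + 8(1−p) = −8p + 8; against C2: 5p + 4(1−p) = p + 4.
Setting these equal: −8p + 8 = p + 4 ⇒ −9p = -4 ⇒ p = 4/9, and the value is (-8)·(4/9) + 8 = 40/9.
For Player II: with q = P(C1), equating R2's and R3's payoffs gives −5q + 5 = 4q + 4 ⇒ q = 1/9.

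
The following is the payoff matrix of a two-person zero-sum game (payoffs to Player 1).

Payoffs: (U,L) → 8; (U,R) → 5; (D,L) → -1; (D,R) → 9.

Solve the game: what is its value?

77/13

Row minima: U → 5, D → -1; maximin = 5.
Column maxima: L → 8, R → 9; minimax = 8.
5 ≠ 8, so there is no saddle point; optimal play is mixed.
Let Player 1 play U with probability p. Expected payoff against L: 8p + (-1)(1−p) = 9p − 1; against R: 5p + 9(1−p) = −4p + 9.
Setting these equal: 9p − 1 = −4p + 9 ⇒ 13p = 10 ⇒ p = 10/13, and the value is (9)·(10/13) − 1 = 77/13.
For Player 2: with q = P(L), equating U's and D's payoffs gives 3q + 5 = −10q + 9 ⇒ q = 4/13.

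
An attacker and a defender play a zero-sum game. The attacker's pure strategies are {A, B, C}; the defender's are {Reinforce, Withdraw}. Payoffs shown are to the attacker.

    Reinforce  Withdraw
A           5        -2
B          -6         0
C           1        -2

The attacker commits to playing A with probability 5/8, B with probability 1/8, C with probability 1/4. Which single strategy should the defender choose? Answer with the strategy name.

Withdraw

If the defender plays Reinforce, the attacker's expected payoff is (5/8)·5 + (1/8)·(-6) + (1/4)·1 = 21/8.
If the defender plays Withdraw, the attacker's expected payoff is (5/8)·(-2) + (1/8)·0 + (1/4)·(-2) = -7/4.
The defender minimizes the attacker's payoff; the smallest is -7/4, so the best response is Withdraw.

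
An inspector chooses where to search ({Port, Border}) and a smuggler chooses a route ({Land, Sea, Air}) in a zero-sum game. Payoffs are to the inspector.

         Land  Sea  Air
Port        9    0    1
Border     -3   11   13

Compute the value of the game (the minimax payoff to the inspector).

Row minima: Port → 0, Border → -3; maximin = 0.
Column maxima: Land → 9, Sea → 11, Air → 13; minimax = 9.
0 ≠ 9, so there is no saddle point; optimal play is mixed.
Air is strictly dominated by Sea (it gives the inspector strictly more in every row), so the smuggler never plays it.
On the remaining 2×2 (Port, Border vs Land, Sea):
Let the inspector play Port with probability p. Expected payoff against Land: 9p + (-3)(1−p) = 12p − 3; against Sea: 0p + 11(1−p) = −11p + 11.
Setting these equal: 12p − 3 = −11p + 11 ⇒ 23p = 14 ⇒ p = 14/23, and the value is (12)·(14/23) − 3 = 99/23.
For the smuggler: with q = P(Land), equating Port's and Border's payoffs gives 9q = −14q + 11 ⇒ q = 11/23.

99/23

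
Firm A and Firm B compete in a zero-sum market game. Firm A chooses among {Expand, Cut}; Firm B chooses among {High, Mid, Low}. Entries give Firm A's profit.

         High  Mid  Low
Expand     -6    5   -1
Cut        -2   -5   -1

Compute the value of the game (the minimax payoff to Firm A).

Row minima: Expand → -6, Cut → -5; maximin = -5.
Column maxima: High → -2, Mid → 5, Low → -1; minimax = -2.
-5 ≠ -2, so there is no saddle point; optimal play is mixed.
Low is strictly dominated by High (it gives Firm A strictly more in every row), so Firm B never plays it.
On the remaining 2×2 (Expand, Cut vs High, Mid):
Let Firm A play Expand with probability p. Expected payoff against High: (-6)p + (-2)(1−p) = −4p − 2; against Mid: 5p + (-5)(1−p) = 10p − 5.
Setting these equal: −4p − 2 = 10p − 5 ⇒ −14p = -3 ⇒ p = 3/14, and the value is (-4)·(3/14) − 2 = -20/7.
For Firm B: with q = P(High), equating Expand's and Cut's payoffs gives −11q + 5 = 3q − 5 ⇒ q = 5/7.

-20/7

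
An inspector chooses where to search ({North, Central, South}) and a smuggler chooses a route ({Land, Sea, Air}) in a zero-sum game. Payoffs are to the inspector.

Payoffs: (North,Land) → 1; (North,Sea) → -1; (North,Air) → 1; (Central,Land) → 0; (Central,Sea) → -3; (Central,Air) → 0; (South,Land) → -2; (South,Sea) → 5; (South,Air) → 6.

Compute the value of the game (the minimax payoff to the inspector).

1/3

Row minima: North → -1, Central → -3, South → -2; maximin = -1.
Column maxima: Land → 1, Sea → 5, Air → 6; minimax = 1.
-1 ≠ 1, so there is no saddle point; optimal play is mixed.
Central is strictly dominated by North, so the inspector never plays it.
Air is strictly dominated by Sea (it gives the inspector strictly more in every row), so the smuggler never plays it.
On the remaining 2×2 (North, South vs Land, Sea):
Let the inspector play North with probability p. Expected payoff against Land: 1p + (-2)(1−p) = 3p − 2; against Sea: (-1)p + 5(1−p) = −6p + 5.
Setting these equal: 3p − 2 = −6p + 5 ⇒ 9p = 7 ⇒ p = 7/9, and the value is (3)·(7/9) − 2 = 1/3.
For the smuggler: with q = P(Land), equating North's and South's payoffs gives 2q − 1 = −7q + 5 ⇒ q = 2/3.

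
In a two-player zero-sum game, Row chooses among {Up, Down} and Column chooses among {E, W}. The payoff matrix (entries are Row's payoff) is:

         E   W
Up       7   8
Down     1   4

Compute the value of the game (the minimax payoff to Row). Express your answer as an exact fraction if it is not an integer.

7

Row minima: Up → 7, Down → 1; maximin = 7.
Column maxima: E → 7, W → 8; minimax = 7.
Since maximin = minimax = 7, there is a saddle point and the value is 7.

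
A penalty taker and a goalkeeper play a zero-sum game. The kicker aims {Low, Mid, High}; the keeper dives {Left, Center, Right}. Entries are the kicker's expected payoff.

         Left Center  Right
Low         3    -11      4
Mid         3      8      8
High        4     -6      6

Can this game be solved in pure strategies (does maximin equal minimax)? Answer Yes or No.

No

Row minima: Low → -11, Mid → 3, High → -6; maximin = 3.
Column maxima: Left → 4, Center → 8, Right → 8; minimax = 4.
3 ≠ 4, so no pure-strategy equilibrium exists.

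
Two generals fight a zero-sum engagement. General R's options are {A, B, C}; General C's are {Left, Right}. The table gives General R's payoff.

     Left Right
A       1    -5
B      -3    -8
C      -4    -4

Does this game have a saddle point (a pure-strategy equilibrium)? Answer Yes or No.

Row minima: A → -5, B → -8, C → -4; maximin = -4.
Column maxima: Left → 1, Right → -4; minimax = -4.
maximin = minimax = -4, so a saddle point exists.

Yes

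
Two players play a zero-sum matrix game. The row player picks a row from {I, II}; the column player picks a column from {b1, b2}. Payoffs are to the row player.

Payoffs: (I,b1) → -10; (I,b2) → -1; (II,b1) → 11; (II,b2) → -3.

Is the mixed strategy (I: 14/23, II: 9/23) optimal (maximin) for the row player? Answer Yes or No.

Yes

Against b1 this mix gives (14/23)·(-10) + (9/23)·11 = -41/23.
Against b2 this mix gives (14/23)·(-1) + (9/23)·(-3) = -41/23.
All of the column player's active replies (b1, b2) yield -41/23, and no column does worse for the row player. The mix makes the column player indifferent and guarantees -41/23, so it is optimal.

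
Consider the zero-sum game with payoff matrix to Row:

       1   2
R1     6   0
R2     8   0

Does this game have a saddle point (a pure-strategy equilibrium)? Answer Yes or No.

Row minima: R1 → 0, R2 → 0; maximin = 0.
Column maxima: 1 → 8, 2 → 0; minimax = 0.
maximin = minimax = 0, so a saddle point exists.

Yes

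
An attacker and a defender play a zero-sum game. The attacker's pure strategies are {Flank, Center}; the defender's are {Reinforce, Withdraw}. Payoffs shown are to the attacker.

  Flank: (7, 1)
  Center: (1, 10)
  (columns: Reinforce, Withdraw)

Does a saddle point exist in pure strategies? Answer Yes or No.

No

Row minima: Flank → 1, Center → 1; maximin = 1.
Column maxima: Reinforce → 7, Withdraw → 10; minimax = 7.
1 ≠ 7, so no pure-strategy equilibrium exists.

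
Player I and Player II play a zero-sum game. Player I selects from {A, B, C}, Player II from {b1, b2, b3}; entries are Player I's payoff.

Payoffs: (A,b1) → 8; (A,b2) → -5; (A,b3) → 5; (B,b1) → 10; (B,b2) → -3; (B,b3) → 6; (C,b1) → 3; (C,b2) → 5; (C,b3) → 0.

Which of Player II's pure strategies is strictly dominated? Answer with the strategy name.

b3 holds Player I's payoff strictly below b1 in every row: 5 < 8, 6 < 10, 0 < 3.
So b1 is strictly dominated for Player II.

b1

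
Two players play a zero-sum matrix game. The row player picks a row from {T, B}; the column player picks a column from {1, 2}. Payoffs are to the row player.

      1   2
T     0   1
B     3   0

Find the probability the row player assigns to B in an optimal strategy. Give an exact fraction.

Row minima: T → 0, B → 0; maximin = 0.
Column maxima: 1 → 3, 2 → 1; minimax = 1.
0 ≠ 1, so there is no saddle point; optimal play is mixed.
Let the row player play T with probability p. Expected payoff against 1: 0p + 3(1−p) = −3p + 3; against 2: 1p + 0(1−p) = p.
Setting these equal: −3p + 3 = p ⇒ −4p = -3 ⇒ p = 3/4, and the value is (-3)·(3/4) + 3 = 3/4.
For the column player: with q = P(1), equating T's and B's payoffs gives −q + 1 = 3q ⇒ q = 1/4.

1/4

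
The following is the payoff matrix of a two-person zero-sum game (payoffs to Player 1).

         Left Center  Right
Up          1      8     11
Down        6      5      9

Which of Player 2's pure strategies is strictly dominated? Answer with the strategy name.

Left holds Player 1's payoff strictly below Right in every row: 1 < 11, 6 < 9.
So Right is strictly dominated for Player 2.

Right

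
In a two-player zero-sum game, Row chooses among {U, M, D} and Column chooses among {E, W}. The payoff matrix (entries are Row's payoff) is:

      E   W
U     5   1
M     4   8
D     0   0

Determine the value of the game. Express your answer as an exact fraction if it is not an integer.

9/2

Row minima: U → 1, M → 4, D → 0; maximin = 4.
Column maxima: E → 5, W → 8; minimax = 5.
4 ≠ 5, so there is no saddle point; optimal play is mixed.
D is strictly dominated by U, so Row never plays it.
On the remaining 2×2 (U, M vs E, W):
Let Row play U with probability p. Expected payoff against E: 5p + 4(1−p) = p + 4; against W: 1p + 8(1−p) = −7p + 8.
Setting these equal: p + 4 = −7p + 8 ⇒ 8p = 4 ⇒ p = 1/2, and the value is (1)·(1/2) + 4 = 9/2.
For Column: with q = P(E), equating U's and M's payoffs gives 4q + 1 = −4q + 8 ⇒ q = 7/8.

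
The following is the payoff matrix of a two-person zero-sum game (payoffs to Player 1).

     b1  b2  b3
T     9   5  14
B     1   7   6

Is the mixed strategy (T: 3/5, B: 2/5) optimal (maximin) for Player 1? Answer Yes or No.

Yes

Against b1 this mix gives (3/5)·9 + (2/5)·1 = 29/5.
Against b2 this mix gives (3/5)·5 + (2/5)·7 = 29/5.
Against b3 this mix gives (3/5)·14 + (2/5)·6 = 54/5.
All of Player 2's active replies (b1, b2) yield 29/5, and no column does worse for Player 1. The mix makes Player 2 indifferent and guarantees 29/5, so it is optimal.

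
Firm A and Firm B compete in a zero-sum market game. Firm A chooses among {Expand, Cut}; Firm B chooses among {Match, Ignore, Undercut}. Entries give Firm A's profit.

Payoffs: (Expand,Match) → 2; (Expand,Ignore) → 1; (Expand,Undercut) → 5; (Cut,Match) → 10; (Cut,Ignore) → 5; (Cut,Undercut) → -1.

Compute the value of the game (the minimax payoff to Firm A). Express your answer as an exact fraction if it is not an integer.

Row minima: Expand → 1, Cut → -1; maximin = 1.
Column maxima: Match → 10, Ignore → 5, Undercut → 5; minimax = 5.
1 ≠ 5, so there is no saddle point; optimal play is mixed.
Match is strictly dominated by Ignore (it gives Firm A strictly more in every row), so Firm B never plays it.
On the remaining 2×2 (Expand, Cut vs Ignore, Undercut):
Let Firm A play Expand with probability p. Expected payoff against Ignore: 1p + 5(1−p) = −4p + 5; against Undercut: 5p + (-1)(1−p) = 6p − 1.
Setting these equal: −4p + 5 = 6p − 1 ⇒ −10p = -6 ⇒ p = 3/5, and the value is (-4)·(3/5) + 5 = 13/5.
For Firm B: with q = P(Ignore), equating Expand's and Cut's payoffs gives −4q + 5 = 6q − 1 ⇒ q = 3/5.

13/5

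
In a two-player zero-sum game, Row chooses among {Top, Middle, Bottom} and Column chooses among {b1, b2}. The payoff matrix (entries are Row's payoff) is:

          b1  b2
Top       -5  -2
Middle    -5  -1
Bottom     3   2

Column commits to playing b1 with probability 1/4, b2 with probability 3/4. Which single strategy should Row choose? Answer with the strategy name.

Expected payoff of Top: (1/4)·(-5) + (3/4)·(-2) = -11/4.
Expected payoff of Middle: (1/4)·(-5) + (3/4)·(-1) = -2.
Expected payoff of Bottom: (1/4)·3 + (3/4)·2 = 9/4.
The largest is 9/4, so Row's best response is Bottom.

Bottom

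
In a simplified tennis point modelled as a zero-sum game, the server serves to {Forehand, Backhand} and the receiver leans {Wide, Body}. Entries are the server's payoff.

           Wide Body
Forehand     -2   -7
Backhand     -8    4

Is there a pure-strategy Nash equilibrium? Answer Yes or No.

No

Row minima: Forehand → -7, Backhand → -8; maximin = -7.
Column maxima: Wide → -2, Body → 4; minimax = -2.
-7 ≠ -2, so no pure-strategy equilibrium exists.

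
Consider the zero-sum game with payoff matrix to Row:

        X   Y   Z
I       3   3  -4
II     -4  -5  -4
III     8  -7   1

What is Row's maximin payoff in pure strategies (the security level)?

-4

Row minima: I → -4, II → -5, III → -7.
The best of these is -4.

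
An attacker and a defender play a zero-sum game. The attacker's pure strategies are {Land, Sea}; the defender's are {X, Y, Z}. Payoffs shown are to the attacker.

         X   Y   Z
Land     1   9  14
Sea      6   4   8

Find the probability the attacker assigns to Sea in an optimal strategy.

4/5

Row minima: Land → 1, Sea → 4; maximin = 4.
Column maxima: X → 6, Y → 9, Z → 14; minimax = 6.
4 ≠ 6, so there is no saddle point; optimal play is mixed.
Z is strictly dominated by X (it gives the attacker strictly more in every row), so the defender never plays it.
On the remaining 2×2 (Land, Sea vs X, Y):
Let the attacker play Land with probability p. Expected payoff against X: 1p + 6(1−p) = −5p + 6; against Y: 9p + 4(1−p) = 5p + 4.
Setting these equal: −5p + 6 = 5p + 4 ⇒ −10p = -2 ⇒ p = 1/5, and the value is (-5)·(1/5) + 6 = 5.
For the defender: with q = P(X), equating Land's and Sea's payoffs gives −8q + 9 = 2q + 4 ⇒ q = 1/2.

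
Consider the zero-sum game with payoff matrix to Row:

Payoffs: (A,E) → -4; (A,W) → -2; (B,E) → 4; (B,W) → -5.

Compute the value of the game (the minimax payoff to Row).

-28/11

Row minima: A → -4, B → -5; maximin = -4.
Column maxima: E → 4, W → -2; minimax = -2.
-4 ≠ -2, so there is no saddle point; optimal play is mixed.
Let Row play A with probability p. Expected payoff against E: (-4)p + 4(1−p) = −8p + 4; against W: (-2)p + (-5)(1−p) = 3p − 5.
Setting these equal: −8p + 4 = 3p − 5 ⇒ −11p = -9 ⇒ p = 9/11, and the value is (-8)·(9/11) + 4 = -28/11.
For Column: with q = P(E), equating A's and B's payoffs gives −2q − 2 = 9q − 5 ⇒ q = 3/11.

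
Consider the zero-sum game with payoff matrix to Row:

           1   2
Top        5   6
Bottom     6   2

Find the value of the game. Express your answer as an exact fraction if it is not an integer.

Row minima: Top → 5, Bottom → 2; maximin = 5.
Column maxima: 1 → 6, 2 → 6; minimax = 6.
5 ≠ 6, so there is no saddle point; optimal play is mixed.
Let Row play Top with probability p. Expected payoff against 1: 5p + 6(1−p) = −p + 6; against 2: 6p + 2(1−p) = 4p + 2.
Setting these equal: −p + 6 = 4p + 2 ⇒ −5p = -4 ⇒ p = 4/5, and the value is (-1)·(4/5) + 6 = 26/5.
For Column: with q = P(1), equating Top's and Bottom's payoffs gives −q + 6 = 4q + 2 ⇒ q = 4/5.

26/5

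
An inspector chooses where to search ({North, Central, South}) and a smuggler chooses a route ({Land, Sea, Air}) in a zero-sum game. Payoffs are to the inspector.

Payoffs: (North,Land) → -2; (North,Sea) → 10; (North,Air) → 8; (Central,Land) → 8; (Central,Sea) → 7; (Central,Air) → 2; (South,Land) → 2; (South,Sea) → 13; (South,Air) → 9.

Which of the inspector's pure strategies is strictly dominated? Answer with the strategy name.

South gives a strictly higher payoff than North against every column: 2 > -2, 13 > 10, 9 > 8.
So North is strictly dominated and the inspector never plays it.

North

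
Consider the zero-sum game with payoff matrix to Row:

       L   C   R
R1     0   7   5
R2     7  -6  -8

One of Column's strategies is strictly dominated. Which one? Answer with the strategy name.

C

R holds Row's payoff strictly below C in every row: 5 < 7, -8 < -6.
So C is strictly dominated for Column.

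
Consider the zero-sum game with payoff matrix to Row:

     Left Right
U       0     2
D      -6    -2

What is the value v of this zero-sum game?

Row minima: U → 0, D → -6; maximin = 0.
Column maxima: Left → 0, Right → 2; minimax = 0.
Since maximin = minimax = 0, there is a saddle point and the value is 0.

0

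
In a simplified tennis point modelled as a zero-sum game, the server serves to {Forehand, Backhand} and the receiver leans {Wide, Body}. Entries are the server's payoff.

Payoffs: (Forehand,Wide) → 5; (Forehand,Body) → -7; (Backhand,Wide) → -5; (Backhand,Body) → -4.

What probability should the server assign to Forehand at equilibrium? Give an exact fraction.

Row minima: Forehand → -7, Backhand → -5; maximin = -5.
Column maxima: Wide → 5, Body → -4; minimax = -4.
-5 ≠ -4, so there is no saddle point; optimal play is mixed.
Let the server play Forehand with probability p. Expected payoff against Wide: 5p + (-5)(1−p) = 10p − 5; against Body: (-7)p + (-4)(1−p) = −3p − 4.
Setting these equal: 10p − 5 = −3p − 4 ⇒ 13p = 1 ⇒ p = 1/13, and the value is (10)·(1/13) − 5 = -55/13.
For the receiver: with q = P(Wide), equating Forehand's and Backhand's payoffs gives 12q − 7 = −q − 4 ⇒ q = 3/13.

1/13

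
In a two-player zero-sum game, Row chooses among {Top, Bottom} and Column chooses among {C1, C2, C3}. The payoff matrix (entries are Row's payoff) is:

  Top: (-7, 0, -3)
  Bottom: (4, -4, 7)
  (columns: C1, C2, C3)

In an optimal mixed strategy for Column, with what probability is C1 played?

Row minima: Top → -7, Bottom → -4; maximin = -4.
Column maxima: C1 → 4, C2 → 0, C3 → 7; minimax = 0.
-4 ≠ 0, so there is no saddle point; optimal play is mixed.
C3 is strictly dominated by C1 (it gives Row strictly more in every row), so Column never plays it.
On the remaining 2×2 (Top, Bottom vs C1, C2):
Let Row play Top with probability p. Expected payoff against C1: (-7)p + 4(1−p) = −11p + 4; against C2: 0p + (-4)(1−p) = 4p − 4.
Setting these equal: −11p + 4 = 4p − 4 ⇒ −15p = -8 ⇒ p = 8/15, and the value is (-11)·(8/15) + 4 = -28/15.
For Column: with q = P(C1), equating Top's and Bottom's payoffs gives −7q = 8q − 4 ⇒ q = 4/15.

4/15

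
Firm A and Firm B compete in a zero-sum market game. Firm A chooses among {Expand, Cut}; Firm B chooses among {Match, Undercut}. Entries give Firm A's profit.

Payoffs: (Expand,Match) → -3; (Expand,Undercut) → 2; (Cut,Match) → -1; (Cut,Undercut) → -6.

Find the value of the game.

-2

Row minima: Expand → -3, Cut → -6; maximin = -3.
Column maxima: Match → -1, Undercut → 2; minimax = -1.
-3 ≠ -1, so there is no saddle point; optimal play is mixed.
Let Firm A play Expand with probability p. Expected payoff against Match: (-3)p + (-1)(1−p) = −2p − 1; against Undercut: 2p + (-6)(1−p) = 8p − 6.
Setting these equal: −2p − 1 = 8p − 6 ⇒ −10p = -5 ⇒ p = 1/2, and the value is (-2)·(1/2) − 1 = -2.
For Firm B: with q = P(Match), equating Expand's and Cut's payoffs gives −5q + 2 = 5q − 6 ⇒ q = 4/5.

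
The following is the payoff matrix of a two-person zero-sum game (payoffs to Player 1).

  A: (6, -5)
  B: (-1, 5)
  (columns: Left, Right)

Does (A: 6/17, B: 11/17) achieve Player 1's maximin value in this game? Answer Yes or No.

Yes

Against Left this mix gives (6/17)·6 + (11/17)·(-1) = 25/17.
Against Right this mix gives (6/17)·(-5) + (11/17)·5 = 25/17.
All of Player 2's active replies (Left, Right) yield 25/17, and no column does worse for Player 1. The mix makes Player 2 indifferent and guarantees 25/17, so it is optimal.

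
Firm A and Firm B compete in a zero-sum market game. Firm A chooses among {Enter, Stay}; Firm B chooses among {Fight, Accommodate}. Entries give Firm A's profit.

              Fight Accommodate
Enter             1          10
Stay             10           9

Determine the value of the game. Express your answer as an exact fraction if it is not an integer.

Row minima: Enter → 1, Stay → 9; maximin = 9.
Column maxima: Fight → 10, Accommodate → 10; minimax = 10.
9 ≠ 10, so there is no saddle point; optimal play is mixed.
Let Firm A play Enter with probability p. Expected payoff against Fight: 1p + 10(1−p) = −9p + 10; against Accommodate: 10p + 9(1−p) = p + 9.
Setting these equal: −9p + 10 = p + 9 ⇒ −10p = -1 ⇒ p = 1/10, and the value is (-9)·(1/10) + 10 = 91/10.
For Firm B: with q = P(Fight), equating Enter's and Stay's payoffs gives −9q + 10 = q + 9 ⇒ q = 1/10.

91/10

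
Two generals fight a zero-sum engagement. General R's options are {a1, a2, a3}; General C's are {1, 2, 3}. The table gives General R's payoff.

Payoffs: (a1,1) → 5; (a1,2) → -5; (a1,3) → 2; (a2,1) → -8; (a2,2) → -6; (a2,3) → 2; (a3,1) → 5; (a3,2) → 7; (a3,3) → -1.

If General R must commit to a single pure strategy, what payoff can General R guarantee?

Row minima: a1 → -5, a2 → -8, a3 → -1.
The best of these is -1.

-1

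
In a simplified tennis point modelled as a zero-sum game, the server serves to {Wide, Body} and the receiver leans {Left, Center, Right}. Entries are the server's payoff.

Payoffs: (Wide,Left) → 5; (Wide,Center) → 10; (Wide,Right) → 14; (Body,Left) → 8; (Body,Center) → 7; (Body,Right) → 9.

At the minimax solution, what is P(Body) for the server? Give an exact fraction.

Row minima: Wide → 5, Body → 7; maximin = 7.
Column maxima: Left → 8, Center → 10, Right → 14; minimax = 8.
7 ≠ 8, so there is no saddle point; optimal play is mixed.
Right is strictly dominated by Left (it gives the server strictly more in every row), so the receiver never plays it.
On the remaining 2×2 (Wide, Body vs Left, Center):
Let the server play Wide with probability p. Expected payoff against Left: 5p + 8(1−p) = −3p + 8; against Center: 10p + 7(1−p) = 3p + 7.
Setting these equal: −3p + 8 = 3p + 7 ⇒ −6p = -1 ⇒ p = 1/6, and the value is (-3)·(1/6) + 8 = 15/2.
For the receiver: with q = P(Left), equating Wide's and Body's payoffs gives −5q + 10 = q + 7 ⇒ q = 1/2.

5/6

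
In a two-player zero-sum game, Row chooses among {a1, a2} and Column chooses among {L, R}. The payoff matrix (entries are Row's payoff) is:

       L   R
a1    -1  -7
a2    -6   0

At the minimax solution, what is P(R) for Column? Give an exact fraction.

5/12

Row minima: a1 → -7, a2 → -6; maximin = -6.
Column maxima: L → -1, R → 0; minimax = -1.
-6 ≠ -1, so there is no saddle point; optimal play is mixed.
Let Row play a1 with probability p. Expected payoff against L: (-1)p + (-6)(1−p) = 5p − 6; against R: (-7)p + 0(1−p) = −7p.
Setting these equal: 5p − 6 = −7p ⇒ 12p = 6 ⇒ p = 1/2, and the value is (5)·(1/2) − 6 = -7/2.
For Column: with q = P(L), equating a1's and a2's payoffs gives 6q − 7 = −6q ⇒ q = 7/12.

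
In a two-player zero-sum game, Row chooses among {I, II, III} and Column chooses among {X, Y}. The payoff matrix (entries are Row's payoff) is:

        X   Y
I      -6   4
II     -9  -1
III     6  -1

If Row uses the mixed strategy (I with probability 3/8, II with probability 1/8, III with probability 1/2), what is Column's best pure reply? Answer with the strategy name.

If Column plays X, Row's expected payoff is (3/8)·(-6) + (1/8)·(-9) + (1/2)·6 = -3/8.
If Column plays Y, Row's expected payoff is (3/8)·4 + (1/8)·(-1) + (1/2)·(-1) = 7/8.
Column minimizes Row's payoff; the smallest is -3/8, so the best response is X.

X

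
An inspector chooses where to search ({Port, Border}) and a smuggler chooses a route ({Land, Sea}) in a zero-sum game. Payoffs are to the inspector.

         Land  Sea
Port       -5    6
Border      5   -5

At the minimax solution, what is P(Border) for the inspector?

Row minima: Port → -5, Border → -5; maximin = -5.
Column maxima: Land → 5, Sea → 6; minimax = 5.
-5 ≠ 5, so there is no saddle point; optimal play is mixed.
Let the inspector play Port with probability p. Expected payoff against Land: (-5)p + 5(1−p) = −10p + 5; against Sea: 6p + (-5)(1−p) = 11p − 5.
Setting these equal: −10p + 5 = 11p − 5 ⇒ −21p = -10 ⇒ p = 10/21, and the value is (-10)·(10/21) + 5 = 5/21.
For the smuggler: with q = P(Land), equating Port's and Border's payoffs gives −11q + 6 = 10q − 5 ⇒ q = 11/21.

11/21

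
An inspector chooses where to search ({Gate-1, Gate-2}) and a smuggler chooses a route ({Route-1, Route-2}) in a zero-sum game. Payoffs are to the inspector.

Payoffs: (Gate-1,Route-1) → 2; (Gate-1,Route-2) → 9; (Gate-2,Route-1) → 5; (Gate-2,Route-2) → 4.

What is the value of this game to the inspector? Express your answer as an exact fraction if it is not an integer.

37/8

Row minima: Gate-1 → 2, Gate-2 → 4; maximin = 4.
Column maxima: Route-1 → 5, Route-2 → 9; minimax = 5.
4 ≠ 5, so there is no saddle point; optimal play is mixed.
Let the inspector play Gate-1 with probability p. Expected payoff against Route-1: 2p + 5(1−p) = −3p + 5; against Route-2: 9p + 4(1−p) = 5p + 4.
Setting these equal: −3p + 5 = 5p + 4 ⇒ −8p = -1 ⇒ p = 1/8, and the value is (-3)·(1/8) + 5 = 37/8.
For the smuggler: with q = P(Route-1), equating Gate-1's and Gate-2's payoffs gives −7q + 9 = q + 4 ⇒ q = 5/8.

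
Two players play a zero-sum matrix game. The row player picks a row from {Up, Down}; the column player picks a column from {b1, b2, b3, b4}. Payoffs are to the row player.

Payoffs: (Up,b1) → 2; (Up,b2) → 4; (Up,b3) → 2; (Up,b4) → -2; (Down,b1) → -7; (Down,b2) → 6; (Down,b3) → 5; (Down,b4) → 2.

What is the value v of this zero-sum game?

Row minima: Up → -2, Down → -7; maximin = -2.
Column maxima: b1 → 2, b2 → 6, b3 → 5, b4 → 2; minimax = 2.
-2 ≠ 2, so there is no saddle point; optimal play is mixed.
b2 is strictly dominated by b1 (it gives the row player strictly more in every row), so the column player never plays it.
b3 is strictly dominated by b4 (it gives the row player strictly more in every row), so the column player never plays it.
On the remaining 2×2 (Up, Down vs b1, b4):
Let the row player play Up with probability p. Expected payoff against b1: 2p + (-7)(1−p) = 9p − 7; against b4: (-2)p + 2(1−p) = −4p + 2.
Setting these equal: 9p − 7 = −4p + 2 ⇒ 13p = 9 ⇒ p = 9/13, and the value is (9)·(9/13) − 7 = -10/13.
For the column player: with q = P(b1), equating Up's and Down's payoffs gives 4q − 2 = −9q + 2 ⇒ q = 4/13.

-10/13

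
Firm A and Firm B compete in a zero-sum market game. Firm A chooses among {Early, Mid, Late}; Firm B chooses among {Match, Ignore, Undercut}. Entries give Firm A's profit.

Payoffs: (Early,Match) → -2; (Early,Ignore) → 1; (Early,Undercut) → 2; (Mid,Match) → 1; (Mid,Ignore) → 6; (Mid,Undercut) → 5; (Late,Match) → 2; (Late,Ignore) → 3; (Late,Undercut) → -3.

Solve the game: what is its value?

13/9

Row minima: Early → -2, Mid → 1, Late → -3; maximin = 1.
Column maxima: Match → 2, Ignore → 6, Undercut → 5; minimax = 2.
1 ≠ 2, so there is no saddle point; optimal play is mixed.
Early is strictly dominated by Mid, so Firm A never plays it.
Ignore is strictly dominated by Match (it gives Firm A strictly more in every row), so Firm B never plays it.
On the remaining 2×2 (Mid, Late vs Match, Undercut):
Let Firm A play Mid with probability p. Expected payoff against Match: 1p + 2(1−p) = −p + 2; against Undercut: 5p + (-3)(1−p) = 8p − 3.
Setting these equal: −p + 2 = 8p − 3 ⇒ −9p = -5 ⇒ p = 5/9, and the value is (-1)·(5/9) + 2 = 13/9.
For Firm B: with q = P(Match), equating Mid's and Late's payoffs gives −4q + 5 = 5q − 3 ⇒ q = 8/9.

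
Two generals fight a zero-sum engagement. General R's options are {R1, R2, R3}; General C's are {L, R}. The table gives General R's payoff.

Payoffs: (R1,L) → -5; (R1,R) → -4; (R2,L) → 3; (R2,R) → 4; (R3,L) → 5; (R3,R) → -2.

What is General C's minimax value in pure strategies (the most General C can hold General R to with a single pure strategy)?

Column maxima: L → 5, R → 4.
The smallest of these is 4.

4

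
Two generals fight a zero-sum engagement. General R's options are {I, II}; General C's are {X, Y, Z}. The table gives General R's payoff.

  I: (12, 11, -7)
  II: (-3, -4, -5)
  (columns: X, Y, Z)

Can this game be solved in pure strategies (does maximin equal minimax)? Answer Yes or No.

Row minima: I → -7, II → -5; maximin = -5.
Column maxima: X → 12, Y → 11, Z → -5; minimax = -5.
maximin = minimax = -5, so a saddle point exists.

Yes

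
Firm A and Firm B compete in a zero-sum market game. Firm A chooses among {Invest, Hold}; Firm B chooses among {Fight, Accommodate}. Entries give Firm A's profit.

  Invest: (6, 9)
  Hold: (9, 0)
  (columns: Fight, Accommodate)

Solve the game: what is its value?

Row minima: Invest → 6, Hold → 0; maximin = 6.
Column maxima: Fight → 9, Accommodate → 9; minimax = 9.
6 ≠ 9, so there is no saddle point; optimal play is mixed.
Let Firm A play Invest with probability p. Expected payoff against Fight: 6p + 9(1−p) = −3p + 9; against Accommodate: 9p + 0(1−p) = 9p.
Setting these equal: −3p + 9 = 9p ⇒ −12p = -9 ⇒ p = 3/4, and the value is (-3)·(3/4) + 9 = 27/4.
For Firm B: with q = P(Fight), equating Invest's and Hold's payoffs gives −3q + 9 = 9q ⇒ q = 3/4.

27/4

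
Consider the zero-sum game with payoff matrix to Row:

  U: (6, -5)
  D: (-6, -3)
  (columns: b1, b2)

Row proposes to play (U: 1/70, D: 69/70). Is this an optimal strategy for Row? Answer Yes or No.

Against b1 this mix gives (1/70)·6 + (69/70)·(-6) = -204/35.
Against b2 this mix gives (1/70)·(-5) + (69/70)·(-3) = -106/35.
Column will play b1, holding Row to -204/35. Shifting weight toward the row that does better against b1 would raise this floor (the equalizing mix achieves -24/7 against both b1 and b2), so the proposed strategy is not optimal.

No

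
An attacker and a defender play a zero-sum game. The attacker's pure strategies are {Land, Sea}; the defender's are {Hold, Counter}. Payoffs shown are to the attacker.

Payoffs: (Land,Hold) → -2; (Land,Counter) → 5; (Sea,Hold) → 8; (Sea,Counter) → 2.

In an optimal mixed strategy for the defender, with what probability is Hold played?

Row minima: Land → -2, Sea → 2; maximin = 2.
Column maxima: Hold → 8, Counter → 5; minimax = 5.
2 ≠ 5, so there is no saddle point; optimal play is mixed.
Let the attacker play Land with probability p. Expected payoff against Hold: (-2)p + 8(1−p) = −10p + 8; against Counter: 5p + 2(1−p) = 3p + 2.
Setting these equal: −10p + 8 = 3p + 2 ⇒ −13p = -6 ⇒ p = 6/13, and the value is (-10)·(6/13) + 8 = 44/13.
For the defender: with q = P(Hold), equating Land's and Sea's payoffs gives −7q + 5 = 6q + 2 ⇒ q = 3/13.

3/13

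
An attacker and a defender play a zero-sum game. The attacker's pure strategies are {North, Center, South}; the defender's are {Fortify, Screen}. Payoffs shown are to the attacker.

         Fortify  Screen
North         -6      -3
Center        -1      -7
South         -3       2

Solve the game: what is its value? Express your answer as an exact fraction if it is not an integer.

-23/11

Row minima: North → -6, Center → -7, South → -3; maximin = -3.
Column maxima: Fortify → -1, Screen → 2; minimax = -1.
-3 ≠ -1, so there is no saddle point; optimal play is mixed.
North is strictly dominated by South, so the attacker never plays it.
On the remaining 2×2 (Center, South vs Fortify, Screen):
Let the attacker play Center with probability p. Expected payoff against Fortify: (-1)p + (-3)(1−p) = 2p − 3; against Screen: (-7)p + 2(1−p) = −9p + 2.
Setting these equal: 2p − 3 = −9p + 2 ⇒ 11p = 5 ⇒ p = 5/11, and the value is (2)·(5/11) − 3 = -23/11.
For the defender: with q = P(Fortify), equating Center's and South's payoffs gives 6q − 7 = −5q + 2 ⇒ q = 9/11.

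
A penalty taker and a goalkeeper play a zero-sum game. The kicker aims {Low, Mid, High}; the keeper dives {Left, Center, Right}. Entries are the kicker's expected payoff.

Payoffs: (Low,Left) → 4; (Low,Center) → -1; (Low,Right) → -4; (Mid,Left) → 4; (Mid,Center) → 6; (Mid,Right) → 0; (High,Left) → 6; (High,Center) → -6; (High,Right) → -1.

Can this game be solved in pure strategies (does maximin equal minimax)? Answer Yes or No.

Yes

Row minima: Low → -4, Mid → 0, High → -6; maximin = 0.
Column maxima: Left → 6, Center → 6, Right → 0; minimax = 0.
maximin = minimax = 0, so a saddle point exists.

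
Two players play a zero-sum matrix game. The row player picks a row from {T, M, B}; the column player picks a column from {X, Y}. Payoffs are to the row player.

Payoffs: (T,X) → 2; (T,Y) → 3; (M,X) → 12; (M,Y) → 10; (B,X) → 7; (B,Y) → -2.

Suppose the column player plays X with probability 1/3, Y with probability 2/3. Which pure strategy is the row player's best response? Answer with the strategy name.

M

Expected payoff of T: (1/3)·2 + (2/3)·3 = 8/3.
Expected payoff of M: (1/3)·12 + (2/3)·10 = 32/3.
Expected payoff of B: (1/3)·7 + (2/3)·(-2) = 1.
The largest is 32/3, so the row player's best response is M.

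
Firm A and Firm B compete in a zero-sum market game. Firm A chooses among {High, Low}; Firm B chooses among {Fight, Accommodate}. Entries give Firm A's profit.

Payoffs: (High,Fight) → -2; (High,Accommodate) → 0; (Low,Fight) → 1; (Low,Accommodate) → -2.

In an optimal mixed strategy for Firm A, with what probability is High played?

Row minima: High → -2, Low → -2; maximin = -2.
Column maxima: Fight → 1, Accommodate → 0; minimax = 0.
-2 ≠ 0, so there is no saddle point; optimal play is mixed.
Let Firm A play High with probability p. Expected payoff against Fight: (-2)p + 1(1−p) = −3p + 1; against Accommodate: 0p + (-2)(1−p) = 2p − 2.
Setting these equal: −3p + 1 = 2p − 2 ⇒ −5p = -3 ⇒ p = 3/5, and the value is (-3)·(3/5) + 1 = -4/5.
For Firm B: with q = P(Fight), equating High's and Low's payoffs gives −2q = 3q − 2 ⇒ q = 2/5.

3/5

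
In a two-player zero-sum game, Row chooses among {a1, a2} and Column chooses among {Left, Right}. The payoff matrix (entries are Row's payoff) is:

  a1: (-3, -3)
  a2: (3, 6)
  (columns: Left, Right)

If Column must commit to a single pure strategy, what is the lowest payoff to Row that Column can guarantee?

Column maxima: Left → 3, Right → 6.
The smallest of these is 3.

3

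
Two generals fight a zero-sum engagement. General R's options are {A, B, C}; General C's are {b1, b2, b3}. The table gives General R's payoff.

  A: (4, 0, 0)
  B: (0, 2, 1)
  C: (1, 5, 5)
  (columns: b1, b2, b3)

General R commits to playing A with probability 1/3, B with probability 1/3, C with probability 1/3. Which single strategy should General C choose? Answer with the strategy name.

If General C plays b1, General R's expected payoff is (1/3)·4 + (1/3)·0 + (1/3)·1 = 5/3.
If General C plays b2, General R's expected payoff is (1/3)·0 + (1/3)·2 + (1/3)·5 = 7/3.
If General C plays b3, General R's expected payoff is (1/3)·0 + (1/3)·1 + (1/3)·5 = 2.
General C minimizes General R's payoff; the smallest is 5/3, so the best response is b1.

b1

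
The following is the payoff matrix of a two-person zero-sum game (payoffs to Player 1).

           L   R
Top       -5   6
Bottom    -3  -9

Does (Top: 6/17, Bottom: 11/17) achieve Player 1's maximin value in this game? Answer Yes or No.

Yes

Against L this mix gives (6/17)·(-5) + (11/17)·(-3) = -63/17.
Against R this mix gives (6/17)·6 + (11/17)·(-9) = -63/17.
All of Player 2's active replies (L, R) yield -63/17, and no column does worse for Player 1. The mix makes Player 2 indifferent and guarantees -63/17, so it is optimal.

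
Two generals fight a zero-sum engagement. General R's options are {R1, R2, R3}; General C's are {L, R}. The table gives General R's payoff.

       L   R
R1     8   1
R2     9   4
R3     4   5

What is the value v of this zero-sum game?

29/6

Row minima: R1 → 1, R2 → 4, R3 → 4; maximin = 4.
Column maxima: L → 9, R → 5; minimax = 5.
4 ≠ 5, so there is no saddle point; optimal play is mixed.
R1 is strictly dominated by R2, so General R never plays it.
On the remaining 2×2 (R2, R3 vs L, R):
Let General R play R2 with probability p. Expected payoff against L: 9p + 4(1−p) = 5p + 4; against R: 4p + 5(1−p) = −p + 5.
Setting these equal: 5p + 4 = −p + 5 ⇒ 6p = 1 ⇒ p = 1/6, and the value is (5)·(1/6) + 4 = 29/6.
For General C: with q = P(L), equating R2's and R3's payoffs gives 5q + 4 = −q + 5 ⇒ q = 1/6.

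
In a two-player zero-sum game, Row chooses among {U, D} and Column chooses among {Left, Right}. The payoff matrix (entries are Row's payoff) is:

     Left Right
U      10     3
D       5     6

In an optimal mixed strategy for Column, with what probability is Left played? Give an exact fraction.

3/8

Row minima: U → 3, D → 5; maximin = 5.
Column maxima: Left → 10, Right → 6; minimax = 6.
5 ≠ 6, so there is no saddle point; optimal play is mixed.
Let Row play U with probability p. Expected payoff against Left: 10p + 5(1−p) = 5p + 5; against Right: 3p + 6(1−p) = −3p + 6.
Setting these equal: 5p + 5 = −3p + 6 ⇒ 8p = 1 ⇒ p = 1/8, and the value is (5)·(1/8) + 5 = 45/8.
For Column: with q = P(Left), equating U's and D's payoffs gives 7q + 3 = −q + 6 ⇒ q = 3/8.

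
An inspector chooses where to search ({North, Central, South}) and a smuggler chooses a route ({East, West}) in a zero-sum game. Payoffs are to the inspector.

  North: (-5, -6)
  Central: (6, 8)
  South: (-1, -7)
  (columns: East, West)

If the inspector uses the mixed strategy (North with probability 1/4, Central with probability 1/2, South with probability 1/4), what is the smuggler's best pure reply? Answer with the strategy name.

If the smuggler plays East, the inspector's expected payoff is (1/4)·(-5) + (1/2)·6 + (1/4)·(-1) = 3/2.
If the smuggler plays West, the inspector's expected payoff is (1/4)·(-6) + (1/2)·8 + (1/4)·(-7) = 3/4.
The smuggler minimizes the inspector's payoff; the smallest is 3/4, so the best response is West.

West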